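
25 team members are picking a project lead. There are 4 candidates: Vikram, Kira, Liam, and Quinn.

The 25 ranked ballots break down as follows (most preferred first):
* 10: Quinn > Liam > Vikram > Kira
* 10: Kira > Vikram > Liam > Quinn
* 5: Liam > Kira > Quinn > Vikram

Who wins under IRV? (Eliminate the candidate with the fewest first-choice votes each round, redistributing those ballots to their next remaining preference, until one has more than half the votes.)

Round 1: Vikram 0, Kira 10, Liam 5, Quinn 10. Vikram eliminated.
Round 2: Kira 10, Liam 5, Quinn 10. Liam eliminated.
Round 3: Kira 15, Quinn 10. Kira has a majority (≥13).

Kira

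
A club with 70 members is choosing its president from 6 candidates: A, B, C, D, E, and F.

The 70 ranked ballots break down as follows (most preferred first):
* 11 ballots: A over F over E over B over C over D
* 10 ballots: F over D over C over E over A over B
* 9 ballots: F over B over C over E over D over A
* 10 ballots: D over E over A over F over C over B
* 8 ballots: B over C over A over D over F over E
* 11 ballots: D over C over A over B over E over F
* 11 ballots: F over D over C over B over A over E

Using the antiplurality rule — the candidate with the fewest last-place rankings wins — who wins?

C

Last-place votes: A 9, B 20, C 0, D 11, E 19, F 11.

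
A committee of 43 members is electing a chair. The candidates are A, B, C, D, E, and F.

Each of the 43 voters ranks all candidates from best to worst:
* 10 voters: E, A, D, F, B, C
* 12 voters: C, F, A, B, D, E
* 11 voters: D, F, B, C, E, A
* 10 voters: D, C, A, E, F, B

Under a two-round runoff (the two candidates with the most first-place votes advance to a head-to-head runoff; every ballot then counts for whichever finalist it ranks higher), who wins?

D

Round 1 first-place votes: A 0, B 0, C 12, D 21, E 10, F 0. D and C advance.
Runoff: D is ranked above C on 31 ballots, C above D on 12.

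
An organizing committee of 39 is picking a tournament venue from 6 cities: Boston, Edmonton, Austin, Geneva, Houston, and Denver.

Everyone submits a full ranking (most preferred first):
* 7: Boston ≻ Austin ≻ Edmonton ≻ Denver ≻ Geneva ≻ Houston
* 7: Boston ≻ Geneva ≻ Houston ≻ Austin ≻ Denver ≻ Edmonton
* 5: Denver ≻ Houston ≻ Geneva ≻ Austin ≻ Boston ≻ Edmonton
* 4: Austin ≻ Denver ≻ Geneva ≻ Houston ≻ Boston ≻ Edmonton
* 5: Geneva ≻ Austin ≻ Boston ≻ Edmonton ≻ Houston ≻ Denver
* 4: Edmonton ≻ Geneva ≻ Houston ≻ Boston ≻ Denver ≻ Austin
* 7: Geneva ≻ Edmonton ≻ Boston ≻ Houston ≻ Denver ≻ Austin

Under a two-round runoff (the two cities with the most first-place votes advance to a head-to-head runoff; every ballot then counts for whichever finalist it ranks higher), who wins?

Geneva

Round 1 first-place votes: Boston 14, Edmonton 4, Austin 4, Geneva 12, Houston 0, Denver 5. Boston and Geneva advance.
Runoff: Boston is ranked above Geneva on 14 ballots, Geneva above Boston on 25.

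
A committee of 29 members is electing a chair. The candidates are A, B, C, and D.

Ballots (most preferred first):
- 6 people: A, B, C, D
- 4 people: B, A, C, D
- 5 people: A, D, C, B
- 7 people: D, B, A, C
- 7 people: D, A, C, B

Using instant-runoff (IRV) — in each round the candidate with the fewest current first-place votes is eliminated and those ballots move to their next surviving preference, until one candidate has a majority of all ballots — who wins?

A

Round 1: A 11, B 4, C 0, D 14. C eliminated.
Round 2: A 11, B 4, D 14. B eliminated.
Round 3: A 15, D 14. A has a majority (≥15).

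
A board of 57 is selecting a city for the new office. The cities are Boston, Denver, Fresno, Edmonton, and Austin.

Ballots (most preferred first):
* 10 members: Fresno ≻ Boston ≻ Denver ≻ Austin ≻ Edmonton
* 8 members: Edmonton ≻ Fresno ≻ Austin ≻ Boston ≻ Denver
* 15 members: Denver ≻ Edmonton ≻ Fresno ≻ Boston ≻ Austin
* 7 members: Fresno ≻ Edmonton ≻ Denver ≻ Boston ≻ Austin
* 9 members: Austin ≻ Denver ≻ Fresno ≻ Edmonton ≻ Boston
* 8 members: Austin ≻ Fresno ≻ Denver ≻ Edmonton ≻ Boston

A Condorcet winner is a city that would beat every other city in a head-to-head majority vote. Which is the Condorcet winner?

Fresno

Fresno vs Boston: 57–0
Fresno vs Denver: 33–24
Fresno vs Edmonton: 34–23
Fresno vs Austin: 40–17
Fresno beats every other city.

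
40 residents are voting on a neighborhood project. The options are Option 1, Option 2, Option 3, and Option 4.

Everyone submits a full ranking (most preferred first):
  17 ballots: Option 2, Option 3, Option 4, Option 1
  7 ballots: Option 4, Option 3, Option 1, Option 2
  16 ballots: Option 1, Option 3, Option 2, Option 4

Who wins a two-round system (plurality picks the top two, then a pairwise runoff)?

Option 1

Round 1 first-place votes: Option 1 16, Option 2 17, Option 3 0, Option 4 7. Option 2 and Option 1 advance.
Runoff: Option 2 is ranked above Option 1 on 17 ballots, Option 1 above Option 2 on 23.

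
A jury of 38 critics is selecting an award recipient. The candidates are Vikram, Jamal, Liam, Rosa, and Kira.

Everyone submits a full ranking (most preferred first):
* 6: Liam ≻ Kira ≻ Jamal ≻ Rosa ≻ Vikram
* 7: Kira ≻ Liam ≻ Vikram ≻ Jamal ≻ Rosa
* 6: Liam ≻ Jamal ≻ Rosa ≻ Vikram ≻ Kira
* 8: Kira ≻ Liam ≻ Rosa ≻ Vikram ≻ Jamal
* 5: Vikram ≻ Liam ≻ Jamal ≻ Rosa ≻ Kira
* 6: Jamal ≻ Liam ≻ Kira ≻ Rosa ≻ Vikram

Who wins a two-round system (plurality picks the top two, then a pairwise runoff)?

Liam

Round 1 first-place votes: Vikram 5, Jamal 6, Liam 12, Rosa 0, Kira 15. Kira and Liam advance.
Runoff: Kira is ranked above Liam on 15 ballots, Liam above Kira on 23.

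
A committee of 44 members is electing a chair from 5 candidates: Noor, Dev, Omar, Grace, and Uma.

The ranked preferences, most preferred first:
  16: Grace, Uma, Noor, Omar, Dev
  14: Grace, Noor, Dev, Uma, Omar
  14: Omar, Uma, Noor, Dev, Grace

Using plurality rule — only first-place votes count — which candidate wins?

Grace

First-place votes: Noor 0, Dev 0, Omar 14, Grace 30, Uma 0.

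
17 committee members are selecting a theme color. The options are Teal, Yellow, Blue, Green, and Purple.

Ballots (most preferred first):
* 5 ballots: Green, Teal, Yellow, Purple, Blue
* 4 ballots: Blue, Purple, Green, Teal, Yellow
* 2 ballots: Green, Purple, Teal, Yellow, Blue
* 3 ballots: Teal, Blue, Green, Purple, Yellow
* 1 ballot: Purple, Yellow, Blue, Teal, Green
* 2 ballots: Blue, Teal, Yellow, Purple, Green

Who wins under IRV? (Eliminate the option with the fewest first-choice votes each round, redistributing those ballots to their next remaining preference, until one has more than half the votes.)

Round 1: Teal 3, Yellow 0, Blue 6, Green 7, Purple 1. Yellow eliminated.
Round 2: Teal 3, Blue 6, Green 7, Purple 1. Purple eliminated.
Round 3: Teal 3, Blue 7, Green 7. Teal eliminated.
Round 4: Blue 10, Green 7. Blue has a majority (≥9).

Blue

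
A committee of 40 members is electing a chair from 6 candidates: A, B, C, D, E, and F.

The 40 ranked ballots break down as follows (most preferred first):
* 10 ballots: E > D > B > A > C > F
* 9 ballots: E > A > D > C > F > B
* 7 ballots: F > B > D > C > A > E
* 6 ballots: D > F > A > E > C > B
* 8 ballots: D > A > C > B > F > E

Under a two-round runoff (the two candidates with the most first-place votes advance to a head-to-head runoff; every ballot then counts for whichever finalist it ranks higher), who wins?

Round 1 first-place votes: A 0, B 0, C 0, D 14, E 19, F 7. E and D advance.
Runoff: E is ranked above D on 19 ballots, D above E on 21.

D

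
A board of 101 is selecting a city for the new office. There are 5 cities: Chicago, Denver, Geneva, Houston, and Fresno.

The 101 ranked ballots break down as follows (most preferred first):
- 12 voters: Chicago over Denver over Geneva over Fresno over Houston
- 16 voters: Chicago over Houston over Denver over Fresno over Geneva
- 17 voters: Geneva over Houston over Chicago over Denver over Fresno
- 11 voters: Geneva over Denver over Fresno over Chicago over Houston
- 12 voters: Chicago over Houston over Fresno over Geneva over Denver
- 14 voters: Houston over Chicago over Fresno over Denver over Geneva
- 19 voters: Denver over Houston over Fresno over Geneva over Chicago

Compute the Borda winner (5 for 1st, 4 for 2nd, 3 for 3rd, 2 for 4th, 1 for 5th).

Chicago: 12×5 + 16×5 + 17×3 + 11×2 + 12×5 + 14×4 + 19×1 = 348
Denver: 12×4 + 16×3 + 17×2 + 11×4 + 12×1 + 14×2 + 19×5 = 309
Geneva: 12×3 + 16×1 + 17×5 + 11×5 + 12×2 + 14×1 + 19×2 = 268
Houston: 12×1 + 16×4 + 17×4 + 11×1 + 12×4 + 14×5 + 19×4 = 349
Fresno: 12×2 + 16×2 + 17×1 + 11×3 + 12×3 + 14×3 + 19×3 = 241

Houston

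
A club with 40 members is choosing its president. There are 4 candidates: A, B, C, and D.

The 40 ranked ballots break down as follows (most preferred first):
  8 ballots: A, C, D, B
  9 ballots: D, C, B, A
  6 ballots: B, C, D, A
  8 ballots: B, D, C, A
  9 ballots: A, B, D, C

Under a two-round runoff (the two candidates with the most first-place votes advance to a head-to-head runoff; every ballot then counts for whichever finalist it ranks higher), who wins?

Round 1 first-place votes: A 17, B 14, C 0, D 9. A and B advance.
Runoff: A is ranked above B on 17 ballots, B above A on 23.

B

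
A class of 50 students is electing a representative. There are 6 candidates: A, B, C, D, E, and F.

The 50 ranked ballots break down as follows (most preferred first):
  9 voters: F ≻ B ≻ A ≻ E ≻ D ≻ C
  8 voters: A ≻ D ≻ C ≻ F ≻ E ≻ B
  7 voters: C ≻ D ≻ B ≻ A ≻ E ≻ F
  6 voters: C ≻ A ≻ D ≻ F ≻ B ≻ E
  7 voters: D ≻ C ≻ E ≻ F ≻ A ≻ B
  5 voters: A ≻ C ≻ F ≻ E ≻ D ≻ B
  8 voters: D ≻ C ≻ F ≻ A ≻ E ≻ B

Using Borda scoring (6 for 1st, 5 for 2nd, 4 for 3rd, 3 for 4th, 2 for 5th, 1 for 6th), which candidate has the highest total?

A: 9×4 + 8×6 + 7×3 + 6×5 + 7×2 + 5×6 + 8×3 = 203
B: 9×5 + 8×1 + 7×4 + 6×2 + 7×1 + 5×1 + 8×1 = 113
C: 9×1 + 8×4 + 7×6 + 6×6 + 7×5 + 5×5 + 8×5 = 219
D: 9×2 + 8×5 + 7×5 + 6×4 + 7×6 + 5×2 + 8×6 = 217
E: 9×3 + 8×2 + 7×2 + 6×1 + 7×4 + 5×3 + 8×2 = 122
F: 9×6 + 8×3 + 7×1 + 6×3 + 7×3 + 5×4 + 8×4 = 176

C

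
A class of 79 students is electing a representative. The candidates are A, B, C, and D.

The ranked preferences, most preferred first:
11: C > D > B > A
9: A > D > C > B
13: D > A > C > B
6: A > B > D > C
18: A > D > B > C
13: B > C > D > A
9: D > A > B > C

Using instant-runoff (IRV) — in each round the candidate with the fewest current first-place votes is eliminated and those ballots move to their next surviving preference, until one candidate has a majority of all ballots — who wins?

D

Round 1: A 33, B 13, C 11, D 22. C eliminated.
Round 2: A 33, B 13, D 33. B eliminated.
Round 3: A 33, D 46. D has a majority (≥40).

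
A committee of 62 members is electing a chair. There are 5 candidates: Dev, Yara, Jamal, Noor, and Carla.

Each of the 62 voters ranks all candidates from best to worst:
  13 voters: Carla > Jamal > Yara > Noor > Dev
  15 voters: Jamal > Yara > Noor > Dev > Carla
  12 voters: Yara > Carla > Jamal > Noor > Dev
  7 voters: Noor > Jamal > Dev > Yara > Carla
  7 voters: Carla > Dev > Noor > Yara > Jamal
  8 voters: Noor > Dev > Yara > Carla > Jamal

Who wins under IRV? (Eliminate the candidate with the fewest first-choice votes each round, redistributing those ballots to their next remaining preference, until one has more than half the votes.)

Carla

Round 1: Dev 0, Yara 12, Jamal 15, Noor 15, Carla 20. Dev eliminated.
Round 2: Yara 12, Jamal 15, Noor 15, Carla 20. Yara eliminated.
Round 3: Jamal 15, Noor 15, Carla 32. Carla has a majority (≥32).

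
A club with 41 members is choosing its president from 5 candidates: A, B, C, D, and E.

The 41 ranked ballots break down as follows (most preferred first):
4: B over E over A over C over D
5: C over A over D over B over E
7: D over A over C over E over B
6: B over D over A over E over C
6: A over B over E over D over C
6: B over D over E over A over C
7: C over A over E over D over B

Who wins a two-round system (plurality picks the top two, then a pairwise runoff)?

Round 1 first-place votes: A 6, B 16, C 12, D 7, E 0. B and C advance.
Runoff: B is ranked above C on 22 ballots, C above B on 19.

B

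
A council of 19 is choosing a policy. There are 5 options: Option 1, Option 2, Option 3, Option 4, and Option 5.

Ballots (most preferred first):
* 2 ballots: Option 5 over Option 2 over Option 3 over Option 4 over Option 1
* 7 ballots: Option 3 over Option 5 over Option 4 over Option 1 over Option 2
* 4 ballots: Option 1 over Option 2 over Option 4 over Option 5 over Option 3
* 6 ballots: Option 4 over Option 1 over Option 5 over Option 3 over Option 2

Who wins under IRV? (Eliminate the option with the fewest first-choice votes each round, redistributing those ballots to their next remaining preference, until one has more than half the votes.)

Option 4

Round 1: Option 1 4, Option 2 0, Option 3 7, Option 4 6, Option 5 2. Option 2 eliminated.
Round 2: Option 1 4, Option 3 7, Option 4 6, Option 5 2. Option 5 eliminated.
Round 3: Option 1 4, Option 3 9, Option 4 6. Option 1 eliminated.
Round 4: Option 3 9, Option 4 10. Option 4 has a majority (≥10).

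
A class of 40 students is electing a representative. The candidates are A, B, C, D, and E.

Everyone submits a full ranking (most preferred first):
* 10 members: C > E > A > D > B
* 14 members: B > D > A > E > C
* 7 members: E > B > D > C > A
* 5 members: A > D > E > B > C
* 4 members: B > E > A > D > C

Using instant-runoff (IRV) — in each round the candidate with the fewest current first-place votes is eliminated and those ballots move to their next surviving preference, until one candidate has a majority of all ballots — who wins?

E

Round 1: A 5, B 18, C 10, D 0, E 7. D eliminated.
Round 2: A 5, B 18, C 10, E 7. A eliminated.
Round 3: B 18, C 10, E 12. C eliminated.
Round 4: B 18, E 22. E has a majority (≥21).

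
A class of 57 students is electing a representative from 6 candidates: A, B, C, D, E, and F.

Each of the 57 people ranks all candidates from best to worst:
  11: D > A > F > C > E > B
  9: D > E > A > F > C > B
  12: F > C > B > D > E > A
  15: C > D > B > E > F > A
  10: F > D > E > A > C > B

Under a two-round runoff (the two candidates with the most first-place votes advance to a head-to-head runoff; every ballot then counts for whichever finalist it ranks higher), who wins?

Round 1 first-place votes: A 0, B 0, C 15, D 20, E 0, F 22. F and D advance.
Runoff: F is ranked above D on 22 ballots, D above F on 35.

D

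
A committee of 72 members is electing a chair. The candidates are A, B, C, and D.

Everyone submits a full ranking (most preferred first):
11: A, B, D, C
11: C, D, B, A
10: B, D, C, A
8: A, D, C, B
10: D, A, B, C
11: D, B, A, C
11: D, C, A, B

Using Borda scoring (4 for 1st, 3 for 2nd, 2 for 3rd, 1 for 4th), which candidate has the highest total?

A: 11×4 + 11×1 + 10×1 + 8×4 + 10×3 + 11×2 + 11×2 = 171
B: 11×3 + 11×2 + 10×4 + 8×1 + 10×2 + 11×3 + 11×1 = 167
C: 11×1 + 11×4 + 10×2 + 8×2 + 10×1 + 11×1 + 11×3 = 145
D: 11×2 + 11×3 + 10×3 + 8×3 + 10×4 + 11×4 + 11×4 = 237

D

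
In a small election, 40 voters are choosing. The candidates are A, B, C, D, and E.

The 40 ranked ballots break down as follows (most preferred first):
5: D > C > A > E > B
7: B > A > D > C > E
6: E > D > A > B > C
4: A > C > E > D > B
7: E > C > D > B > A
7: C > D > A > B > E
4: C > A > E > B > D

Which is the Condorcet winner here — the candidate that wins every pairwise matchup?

C vs A: 23–17
C vs B: 27–13
C vs D: 22–18
C vs E: 27–13
C beats every other candidate.

C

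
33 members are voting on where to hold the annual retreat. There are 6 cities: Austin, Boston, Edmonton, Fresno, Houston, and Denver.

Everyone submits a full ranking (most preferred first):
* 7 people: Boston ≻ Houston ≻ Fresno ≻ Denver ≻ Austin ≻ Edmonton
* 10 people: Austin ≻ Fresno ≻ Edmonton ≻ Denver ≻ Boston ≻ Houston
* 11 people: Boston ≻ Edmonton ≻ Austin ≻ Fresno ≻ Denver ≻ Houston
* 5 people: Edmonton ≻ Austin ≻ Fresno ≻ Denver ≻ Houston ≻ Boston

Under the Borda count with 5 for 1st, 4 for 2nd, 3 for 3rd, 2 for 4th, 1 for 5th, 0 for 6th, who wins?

Austin

Austin: 7×1 + 10×5 + 11×3 + 5×4 = 110
Boston: 7×5 + 10×1 + 11×5 + 5×0 = 100
Edmonton: 7×0 + 10×3 + 11×4 + 5×5 = 99
Fresno: 7×3 + 10×4 + 11×2 + 5×3 = 98
Houston: 7×4 + 10×0 + 11×0 + 5×1 = 33
Denver: 7×2 + 10×2 + 11×1 + 5×2 = 55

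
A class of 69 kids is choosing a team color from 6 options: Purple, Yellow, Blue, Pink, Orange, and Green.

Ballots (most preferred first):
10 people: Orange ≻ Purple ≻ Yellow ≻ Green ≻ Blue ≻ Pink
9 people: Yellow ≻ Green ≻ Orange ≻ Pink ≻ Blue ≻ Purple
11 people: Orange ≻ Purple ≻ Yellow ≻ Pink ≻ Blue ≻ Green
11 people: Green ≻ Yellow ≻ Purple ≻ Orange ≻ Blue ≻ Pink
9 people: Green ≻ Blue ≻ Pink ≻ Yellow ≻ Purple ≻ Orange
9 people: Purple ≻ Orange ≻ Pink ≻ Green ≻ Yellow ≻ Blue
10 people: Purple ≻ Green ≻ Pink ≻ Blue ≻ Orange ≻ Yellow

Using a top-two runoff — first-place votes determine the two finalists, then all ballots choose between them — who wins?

Round 1 first-place votes: Purple 19, Yellow 9, Blue 0, Pink 0, Orange 21, Green 20. Orange and Green advance.
Runoff: Orange is ranked above Green on 30 ballots, Green above Orange on 39.

Green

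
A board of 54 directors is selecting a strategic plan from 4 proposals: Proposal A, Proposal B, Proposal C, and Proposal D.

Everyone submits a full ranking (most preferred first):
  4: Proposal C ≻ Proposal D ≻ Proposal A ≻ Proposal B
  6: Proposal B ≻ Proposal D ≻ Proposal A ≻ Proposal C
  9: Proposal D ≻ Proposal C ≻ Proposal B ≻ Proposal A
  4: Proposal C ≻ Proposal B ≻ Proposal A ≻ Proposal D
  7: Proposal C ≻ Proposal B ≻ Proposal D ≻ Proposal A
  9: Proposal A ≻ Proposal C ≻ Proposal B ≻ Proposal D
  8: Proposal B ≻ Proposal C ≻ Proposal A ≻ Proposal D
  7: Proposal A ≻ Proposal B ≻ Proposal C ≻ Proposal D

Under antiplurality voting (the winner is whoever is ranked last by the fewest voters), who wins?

Last-place votes: Proposal A 16, Proposal B 4, Proposal C 6, Proposal D 28.

Proposal B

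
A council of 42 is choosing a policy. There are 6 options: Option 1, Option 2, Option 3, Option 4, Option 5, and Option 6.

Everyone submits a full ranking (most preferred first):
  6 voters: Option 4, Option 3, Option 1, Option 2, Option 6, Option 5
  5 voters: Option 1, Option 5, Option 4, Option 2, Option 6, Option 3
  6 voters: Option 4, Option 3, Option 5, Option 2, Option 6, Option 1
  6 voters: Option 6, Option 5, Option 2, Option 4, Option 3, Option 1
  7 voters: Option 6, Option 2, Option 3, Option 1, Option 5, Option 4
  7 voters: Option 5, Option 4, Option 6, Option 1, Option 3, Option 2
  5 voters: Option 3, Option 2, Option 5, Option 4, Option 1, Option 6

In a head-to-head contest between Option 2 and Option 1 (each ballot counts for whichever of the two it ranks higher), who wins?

Option 2 is ranked above Option 1 on 24 ballots; Option 1 above Option 2 on 18.

Option 2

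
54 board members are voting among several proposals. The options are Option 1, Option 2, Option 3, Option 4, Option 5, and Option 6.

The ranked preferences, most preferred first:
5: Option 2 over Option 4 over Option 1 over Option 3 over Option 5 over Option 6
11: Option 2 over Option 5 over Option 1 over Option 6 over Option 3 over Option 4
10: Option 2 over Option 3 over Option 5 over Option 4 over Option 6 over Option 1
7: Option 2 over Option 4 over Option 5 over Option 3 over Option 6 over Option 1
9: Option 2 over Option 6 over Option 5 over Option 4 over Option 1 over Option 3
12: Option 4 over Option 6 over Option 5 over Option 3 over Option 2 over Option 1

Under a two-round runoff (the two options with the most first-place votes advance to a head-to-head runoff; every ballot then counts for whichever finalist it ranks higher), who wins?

Option 2

Round 1 first-place votes: Option 1 0, Option 2 42, Option 3 0, Option 4 12, Option 5 0, Option 6 0. Option 2 and Option 4 advance.
Runoff: Option 2 is ranked above Option 4 on 42 ballots, Option 4 above Option 2 on 12.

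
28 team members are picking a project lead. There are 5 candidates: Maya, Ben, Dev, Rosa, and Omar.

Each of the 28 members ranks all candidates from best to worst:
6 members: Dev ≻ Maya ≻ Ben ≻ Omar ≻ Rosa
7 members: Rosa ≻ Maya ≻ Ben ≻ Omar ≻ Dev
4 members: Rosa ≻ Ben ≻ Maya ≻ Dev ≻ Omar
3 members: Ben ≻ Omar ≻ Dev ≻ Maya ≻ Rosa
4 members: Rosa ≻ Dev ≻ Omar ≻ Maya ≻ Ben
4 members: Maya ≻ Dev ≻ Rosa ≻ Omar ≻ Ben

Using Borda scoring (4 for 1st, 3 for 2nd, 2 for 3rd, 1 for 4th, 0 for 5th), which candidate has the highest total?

Maya: 6×3 + 7×3 + 4×2 + 3×1 + 4×1 + 4×4 = 70
Ben: 6×2 + 7×2 + 4×3 + 3×4 + 4×0 + 4×0 = 50
Dev: 6×4 + 7×0 + 4×1 + 3×2 + 4×3 + 4×3 = 58
Rosa: 6×0 + 7×4 + 4×4 + 3×0 + 4×4 + 4×2 = 68
Omar: 6×1 + 7×1 + 4×0 + 3×3 + 4×2 + 4×1 = 34

Maya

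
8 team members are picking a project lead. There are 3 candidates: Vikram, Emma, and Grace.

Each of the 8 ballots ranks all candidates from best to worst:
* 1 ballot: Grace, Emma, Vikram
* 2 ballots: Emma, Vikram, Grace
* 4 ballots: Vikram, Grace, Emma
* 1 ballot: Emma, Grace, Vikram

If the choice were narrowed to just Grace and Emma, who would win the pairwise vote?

Grace

Grace is ranked above Emma on 5 ballots; Emma above Grace on 3.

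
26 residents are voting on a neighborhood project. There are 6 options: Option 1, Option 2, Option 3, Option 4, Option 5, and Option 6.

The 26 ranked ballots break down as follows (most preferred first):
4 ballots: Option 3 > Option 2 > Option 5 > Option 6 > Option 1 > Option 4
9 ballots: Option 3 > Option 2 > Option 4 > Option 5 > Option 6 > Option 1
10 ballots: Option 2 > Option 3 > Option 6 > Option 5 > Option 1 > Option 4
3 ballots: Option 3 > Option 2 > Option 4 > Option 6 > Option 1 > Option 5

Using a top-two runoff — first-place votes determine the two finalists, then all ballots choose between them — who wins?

Option 3

Round 1 first-place votes: Option 1 0, Option 2 10, Option 3 16, Option 4 0, Option 5 0, Option 6 0. Option 3 and Option 2 advance.
Runoff: Option 3 is ranked above Option 2 on 16 ballots, Option 2 above Option 3 on 10.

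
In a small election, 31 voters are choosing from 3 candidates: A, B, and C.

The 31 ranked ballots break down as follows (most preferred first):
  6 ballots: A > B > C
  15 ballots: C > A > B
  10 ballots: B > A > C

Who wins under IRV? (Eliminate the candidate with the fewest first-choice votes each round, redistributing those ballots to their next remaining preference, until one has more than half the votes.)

B

Round 1: A 6, B 10, C 15. A eliminated.
Round 2: B 16, C 15. B has a majority (≥16).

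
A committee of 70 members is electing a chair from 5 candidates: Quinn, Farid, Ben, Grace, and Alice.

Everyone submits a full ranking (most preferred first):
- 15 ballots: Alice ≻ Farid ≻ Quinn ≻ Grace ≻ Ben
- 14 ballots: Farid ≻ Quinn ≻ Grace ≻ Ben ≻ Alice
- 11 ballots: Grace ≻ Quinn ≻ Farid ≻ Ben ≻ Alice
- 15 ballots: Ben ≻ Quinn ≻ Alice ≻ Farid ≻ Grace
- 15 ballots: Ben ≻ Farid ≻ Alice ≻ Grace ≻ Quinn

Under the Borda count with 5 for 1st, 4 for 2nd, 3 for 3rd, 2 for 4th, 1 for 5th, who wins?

Farid

Quinn: 15×3 + 14×4 + 11×4 + 15×4 + 15×1 = 220
Farid: 15×4 + 14×5 + 11×3 + 15×2 + 15×4 = 253
Ben: 15×1 + 14×2 + 11×2 + 15×5 + 15×5 = 215
Grace: 15×2 + 14×3 + 11×5 + 15×1 + 15×2 = 172
Alice: 15×5 + 14×1 + 11×1 + 15×3 + 15×3 = 190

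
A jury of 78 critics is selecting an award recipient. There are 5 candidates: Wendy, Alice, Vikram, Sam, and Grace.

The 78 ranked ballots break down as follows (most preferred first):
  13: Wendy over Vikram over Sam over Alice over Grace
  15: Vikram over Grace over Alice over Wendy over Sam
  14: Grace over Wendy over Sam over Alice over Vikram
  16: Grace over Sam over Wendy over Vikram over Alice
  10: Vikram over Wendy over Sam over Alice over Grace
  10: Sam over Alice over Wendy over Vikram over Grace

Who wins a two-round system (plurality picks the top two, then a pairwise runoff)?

Round 1 first-place votes: Wendy 13, Alice 0, Vikram 25, Sam 10, Grace 30. Grace and Vikram advance.
Runoff: Grace is ranked above Vikram on 30 ballots, Vikram above Grace on 48.

Vikram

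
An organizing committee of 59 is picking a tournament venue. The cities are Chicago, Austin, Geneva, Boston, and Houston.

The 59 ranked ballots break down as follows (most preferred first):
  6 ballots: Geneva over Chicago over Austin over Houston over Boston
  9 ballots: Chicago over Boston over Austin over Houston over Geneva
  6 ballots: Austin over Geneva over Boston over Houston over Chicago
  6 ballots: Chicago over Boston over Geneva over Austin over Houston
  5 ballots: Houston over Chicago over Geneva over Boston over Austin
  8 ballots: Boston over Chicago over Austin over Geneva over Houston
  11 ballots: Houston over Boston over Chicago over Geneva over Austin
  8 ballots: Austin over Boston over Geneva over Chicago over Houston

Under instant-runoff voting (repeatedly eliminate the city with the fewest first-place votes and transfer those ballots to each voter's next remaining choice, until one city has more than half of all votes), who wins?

Round 1: Chicago 15, Austin 14, Geneva 6, Boston 8, Houston 16. Geneva eliminated.
Round 2: Chicago 21, Austin 14, Boston 8, Houston 16. Boston eliminated.
Round 3: Chicago 29, Austin 14, Houston 16. Austin eliminated.
Round 4: Chicago 37, Houston 22. Chicago has a majority (≥30).

Chicago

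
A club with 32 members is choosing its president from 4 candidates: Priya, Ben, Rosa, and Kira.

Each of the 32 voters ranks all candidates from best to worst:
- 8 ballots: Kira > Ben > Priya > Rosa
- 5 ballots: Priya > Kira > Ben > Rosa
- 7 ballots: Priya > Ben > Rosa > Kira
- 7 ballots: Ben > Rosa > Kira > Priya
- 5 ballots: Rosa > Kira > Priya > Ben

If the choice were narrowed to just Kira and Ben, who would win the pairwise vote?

Kira is ranked above Ben on 18 ballots; Ben above Kira on 14.

Kira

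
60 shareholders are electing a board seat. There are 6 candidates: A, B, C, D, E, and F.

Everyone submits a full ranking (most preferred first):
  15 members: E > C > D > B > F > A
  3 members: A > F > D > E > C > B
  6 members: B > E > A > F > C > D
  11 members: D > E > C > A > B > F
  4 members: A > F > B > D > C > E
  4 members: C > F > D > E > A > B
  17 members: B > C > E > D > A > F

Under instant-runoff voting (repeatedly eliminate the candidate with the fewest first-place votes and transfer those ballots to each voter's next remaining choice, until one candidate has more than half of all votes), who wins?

Round 1: A 7, B 23, C 4, D 11, E 15, F 0. F eliminated.
Round 2: A 7, B 23, C 4, D 11, E 15. C eliminated.
Round 3: A 7, B 23, D 15, E 15. A eliminated.
Round 4: B 27, D 18, E 15. E eliminated.
Round 5: B 27, D 33. D has a majority (≥31).

D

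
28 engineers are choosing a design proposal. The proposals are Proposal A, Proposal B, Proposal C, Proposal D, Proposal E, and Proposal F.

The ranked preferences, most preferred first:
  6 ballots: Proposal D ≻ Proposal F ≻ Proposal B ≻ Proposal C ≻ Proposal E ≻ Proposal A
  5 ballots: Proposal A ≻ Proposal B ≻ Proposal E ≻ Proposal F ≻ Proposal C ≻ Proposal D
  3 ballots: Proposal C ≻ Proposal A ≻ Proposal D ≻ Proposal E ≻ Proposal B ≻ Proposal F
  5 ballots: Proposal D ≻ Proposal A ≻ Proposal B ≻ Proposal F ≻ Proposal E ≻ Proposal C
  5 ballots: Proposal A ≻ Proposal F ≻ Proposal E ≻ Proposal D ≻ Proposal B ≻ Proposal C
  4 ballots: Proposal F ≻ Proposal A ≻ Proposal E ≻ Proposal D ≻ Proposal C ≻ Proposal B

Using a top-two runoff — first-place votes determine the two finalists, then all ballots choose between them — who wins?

Proposal A

Round 1 first-place votes: Proposal A 10, Proposal B 0, Proposal C 3, Proposal D 11, Proposal E 0, Proposal F 4. Proposal D and Proposal A advance.
Runoff: Proposal D is ranked above Proposal A on 11 ballots, Proposal A above Proposal D on 17.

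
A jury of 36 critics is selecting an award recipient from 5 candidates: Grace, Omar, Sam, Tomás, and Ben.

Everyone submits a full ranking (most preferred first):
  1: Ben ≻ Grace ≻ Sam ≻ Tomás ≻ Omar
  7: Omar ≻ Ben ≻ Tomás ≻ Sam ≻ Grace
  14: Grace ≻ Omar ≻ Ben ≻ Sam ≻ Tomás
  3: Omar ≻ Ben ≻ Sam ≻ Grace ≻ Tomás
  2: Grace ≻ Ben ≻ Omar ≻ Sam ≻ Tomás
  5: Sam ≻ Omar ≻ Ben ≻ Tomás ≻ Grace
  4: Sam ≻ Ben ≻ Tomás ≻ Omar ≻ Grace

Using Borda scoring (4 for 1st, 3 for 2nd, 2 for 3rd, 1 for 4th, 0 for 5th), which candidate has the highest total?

Grace: 1×3 + 7×0 + 14×4 + 3×1 + 2×4 + 5×0 + 4×0 = 70
Omar: 1×0 + 7×4 + 14×3 + 3×4 + 2×2 + 5×3 + 4×1 = 105
Sam: 1×2 + 7×1 + 14×1 + 3×2 + 2×1 + 5×4 + 4×4 = 67
Tomás: 1×1 + 7×2 + 14×0 + 3×0 + 2×0 + 5×1 + 4×2 = 28
Ben: 1×4 + 7×3 + 14×2 + 3×3 + 2×3 + 5×2 + 4×3 = 90

Omar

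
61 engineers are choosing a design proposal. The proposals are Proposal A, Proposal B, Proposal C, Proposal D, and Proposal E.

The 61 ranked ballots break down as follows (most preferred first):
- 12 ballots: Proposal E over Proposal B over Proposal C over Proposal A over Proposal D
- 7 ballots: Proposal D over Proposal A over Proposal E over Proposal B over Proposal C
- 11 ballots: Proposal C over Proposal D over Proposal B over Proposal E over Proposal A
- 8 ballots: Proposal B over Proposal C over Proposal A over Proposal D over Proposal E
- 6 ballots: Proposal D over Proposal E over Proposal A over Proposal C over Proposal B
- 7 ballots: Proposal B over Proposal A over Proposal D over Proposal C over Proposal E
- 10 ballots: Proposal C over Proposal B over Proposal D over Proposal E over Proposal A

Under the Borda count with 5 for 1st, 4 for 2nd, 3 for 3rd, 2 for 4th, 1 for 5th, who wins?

Proposal A: 12×2 + 7×4 + 11×1 + 8×3 + 6×3 + 7×4 + 10×1 = 143
Proposal B: 12×4 + 7×2 + 11×3 + 8×5 + 6×1 + 7×5 + 10×4 = 216
Proposal C: 12×3 + 7×1 + 11×5 + 8×4 + 6×2 + 7×2 + 10×5 = 206
Proposal D: 12×1 + 7×5 + 11×4 + 8×2 + 6×5 + 7×3 + 10×3 = 188
Proposal E: 12×5 + 7×3 + 11×2 + 8×1 + 6×4 + 7×1 + 10×2 = 162

Proposal B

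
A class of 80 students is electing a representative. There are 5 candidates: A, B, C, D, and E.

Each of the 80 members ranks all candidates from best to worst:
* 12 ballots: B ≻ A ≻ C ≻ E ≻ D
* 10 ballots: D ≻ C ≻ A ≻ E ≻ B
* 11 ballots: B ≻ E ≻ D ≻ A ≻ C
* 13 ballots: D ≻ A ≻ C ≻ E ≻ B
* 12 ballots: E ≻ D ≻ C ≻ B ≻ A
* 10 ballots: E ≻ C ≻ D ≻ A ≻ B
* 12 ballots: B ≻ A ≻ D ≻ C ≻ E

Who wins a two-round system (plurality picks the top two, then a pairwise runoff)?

Round 1 first-place votes: A 0, B 35, C 0, D 23, E 22. B and D advance.
Runoff: B is ranked above D on 35 ballots, D above B on 45.

D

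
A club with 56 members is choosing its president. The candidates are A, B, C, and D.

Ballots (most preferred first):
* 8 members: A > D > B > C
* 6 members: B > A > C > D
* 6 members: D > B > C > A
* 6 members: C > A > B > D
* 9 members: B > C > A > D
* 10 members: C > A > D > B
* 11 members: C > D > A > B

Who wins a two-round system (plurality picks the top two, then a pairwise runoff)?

Round 1 first-place votes: A 8, B 15, C 27, D 6. C and B advance.
Runoff: C is ranked above B on 27 ballots, B above C on 29.

B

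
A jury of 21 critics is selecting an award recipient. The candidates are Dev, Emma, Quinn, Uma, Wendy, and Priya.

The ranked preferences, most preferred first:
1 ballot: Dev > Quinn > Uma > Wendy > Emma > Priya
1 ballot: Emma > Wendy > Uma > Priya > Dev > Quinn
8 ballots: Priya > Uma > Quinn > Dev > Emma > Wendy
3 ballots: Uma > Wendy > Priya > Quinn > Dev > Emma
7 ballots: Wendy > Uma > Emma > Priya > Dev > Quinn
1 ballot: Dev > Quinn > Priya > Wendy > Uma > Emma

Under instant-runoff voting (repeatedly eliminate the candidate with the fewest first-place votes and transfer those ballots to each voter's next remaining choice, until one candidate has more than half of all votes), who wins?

Wendy

Round 1: Dev 2, Emma 1, Quinn 0, Uma 3, Wendy 7, Priya 8. Quinn eliminated.
Round 2: Dev 2, Emma 1, Uma 3, Wendy 7, Priya 8. Emma eliminated.
Round 3: Dev 2, Uma 3, Wendy 8, Priya 8. Dev eliminated.
Round 4: Uma 4, Wendy 8, Priya 9. Uma eliminated.
Round 5: Wendy 12, Priya 9. Wendy has a majority (≥11).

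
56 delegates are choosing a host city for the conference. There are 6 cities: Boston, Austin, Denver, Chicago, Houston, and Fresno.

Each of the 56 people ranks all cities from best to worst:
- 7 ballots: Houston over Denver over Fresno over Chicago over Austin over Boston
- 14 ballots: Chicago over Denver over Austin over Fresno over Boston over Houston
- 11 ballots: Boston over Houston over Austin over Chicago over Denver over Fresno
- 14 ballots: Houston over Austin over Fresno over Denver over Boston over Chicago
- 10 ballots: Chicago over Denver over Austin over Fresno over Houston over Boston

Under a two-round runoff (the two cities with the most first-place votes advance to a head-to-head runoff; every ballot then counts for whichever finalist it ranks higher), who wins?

Round 1 first-place votes: Boston 11, Austin 0, Denver 0, Chicago 24, Houston 21, Fresno 0. Chicago and Houston advance.
Runoff: Chicago is ranked above Houston on 24 ballots, Houston above Chicago on 32.

Houston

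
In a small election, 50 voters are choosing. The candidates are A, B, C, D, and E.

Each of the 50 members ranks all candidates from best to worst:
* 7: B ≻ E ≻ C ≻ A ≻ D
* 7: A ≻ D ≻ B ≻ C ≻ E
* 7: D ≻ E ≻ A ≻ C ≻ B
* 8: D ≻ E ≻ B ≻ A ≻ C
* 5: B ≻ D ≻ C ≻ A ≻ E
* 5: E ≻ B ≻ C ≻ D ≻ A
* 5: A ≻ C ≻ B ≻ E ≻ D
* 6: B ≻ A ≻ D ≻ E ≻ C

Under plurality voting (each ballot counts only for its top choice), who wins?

First-place votes: A 12, B 18, C 0, D 15, E 5.

B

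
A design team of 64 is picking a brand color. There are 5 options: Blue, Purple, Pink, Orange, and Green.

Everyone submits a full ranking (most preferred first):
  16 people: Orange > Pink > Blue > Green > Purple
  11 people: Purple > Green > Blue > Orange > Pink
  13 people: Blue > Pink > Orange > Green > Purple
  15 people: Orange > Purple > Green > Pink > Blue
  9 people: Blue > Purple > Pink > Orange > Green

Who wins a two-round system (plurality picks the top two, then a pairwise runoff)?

Blue

Round 1 first-place votes: Blue 22, Purple 11, Pink 0, Orange 31, Green 0. Orange and Blue advance.
Runoff: Orange is ranked above Blue on 31 ballots, Blue above Orange on 33.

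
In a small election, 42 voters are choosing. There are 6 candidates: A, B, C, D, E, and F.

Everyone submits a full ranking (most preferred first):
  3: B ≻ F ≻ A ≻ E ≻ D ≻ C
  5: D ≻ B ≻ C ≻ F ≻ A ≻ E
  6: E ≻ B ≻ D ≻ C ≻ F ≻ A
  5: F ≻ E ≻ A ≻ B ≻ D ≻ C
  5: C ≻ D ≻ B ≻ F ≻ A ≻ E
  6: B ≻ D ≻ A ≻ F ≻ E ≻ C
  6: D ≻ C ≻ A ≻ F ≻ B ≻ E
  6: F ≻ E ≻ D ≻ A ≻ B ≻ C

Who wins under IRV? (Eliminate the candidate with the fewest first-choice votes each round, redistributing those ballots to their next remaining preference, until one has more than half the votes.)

D

Round 1: A 0, B 9, C 5, D 11, E 6, F 11. A eliminated.
Round 2: B 9, C 5, D 11, E 6, F 11. C eliminated.
Round 3: B 9, D 16, E 6, F 11. E eliminated.
Round 4: B 15, D 16, F 11. F eliminated.
Round 5: B 20, D 22. D has a majority (≥22).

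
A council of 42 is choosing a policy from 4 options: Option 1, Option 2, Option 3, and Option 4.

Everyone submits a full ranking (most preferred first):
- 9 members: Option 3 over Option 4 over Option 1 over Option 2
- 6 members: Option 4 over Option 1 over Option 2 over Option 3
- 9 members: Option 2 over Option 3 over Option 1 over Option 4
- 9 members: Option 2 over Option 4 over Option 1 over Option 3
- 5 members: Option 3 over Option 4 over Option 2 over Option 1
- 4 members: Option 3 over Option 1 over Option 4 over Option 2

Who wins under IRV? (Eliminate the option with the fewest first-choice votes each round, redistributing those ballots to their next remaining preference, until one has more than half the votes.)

Option 2

Round 1: Option 1 0, Option 2 18, Option 3 18, Option 4 6. Option 1 eliminated.
Round 2: Option 2 18, Option 3 18, Option 4 6. Option 4 eliminated.
Round 3: Option 2 24, Option 3 18. Option 2 has a majority (≥22).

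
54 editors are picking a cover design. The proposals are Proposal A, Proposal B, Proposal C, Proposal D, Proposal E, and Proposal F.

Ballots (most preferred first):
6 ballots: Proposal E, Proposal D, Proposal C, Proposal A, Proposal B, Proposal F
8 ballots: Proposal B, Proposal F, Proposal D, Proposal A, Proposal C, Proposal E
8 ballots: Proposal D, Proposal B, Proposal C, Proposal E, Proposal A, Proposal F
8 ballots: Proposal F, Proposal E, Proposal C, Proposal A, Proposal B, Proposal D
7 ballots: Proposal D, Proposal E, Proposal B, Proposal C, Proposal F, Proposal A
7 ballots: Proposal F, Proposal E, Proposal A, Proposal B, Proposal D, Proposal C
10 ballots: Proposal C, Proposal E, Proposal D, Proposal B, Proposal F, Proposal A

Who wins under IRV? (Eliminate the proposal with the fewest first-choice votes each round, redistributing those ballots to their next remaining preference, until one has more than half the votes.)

Round 1: Proposal A 0, Proposal B 8, Proposal C 10, Proposal D 15, Proposal E 6, Proposal F 15. Proposal A eliminated.
Round 2: Proposal B 8, Proposal C 10, Proposal D 15, Proposal E 6, Proposal F 15. Proposal E eliminated.
Round 3: Proposal B 8, Proposal C 10, Proposal D 21, Proposal F 15. Proposal B eliminated.
Round 4: Proposal C 10, Proposal D 21, Proposal F 23. Proposal C eliminated.
Round 5: Proposal D 31, Proposal F 23. Proposal D has a majority (≥28).

Proposal D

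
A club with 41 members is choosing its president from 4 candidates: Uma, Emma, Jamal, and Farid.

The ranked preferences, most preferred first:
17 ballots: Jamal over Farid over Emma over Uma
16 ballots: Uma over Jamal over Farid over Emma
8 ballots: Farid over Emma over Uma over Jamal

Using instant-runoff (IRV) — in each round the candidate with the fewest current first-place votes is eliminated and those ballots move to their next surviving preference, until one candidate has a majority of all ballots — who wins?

Round 1: Uma 16, Emma 0, Jamal 17, Farid 8. Emma eliminated.
Round 2: Uma 16, Jamal 17, Farid 8. Farid eliminated.
Round 3: Uma 24, Jamal 17. Uma has a majority (≥21).

Uma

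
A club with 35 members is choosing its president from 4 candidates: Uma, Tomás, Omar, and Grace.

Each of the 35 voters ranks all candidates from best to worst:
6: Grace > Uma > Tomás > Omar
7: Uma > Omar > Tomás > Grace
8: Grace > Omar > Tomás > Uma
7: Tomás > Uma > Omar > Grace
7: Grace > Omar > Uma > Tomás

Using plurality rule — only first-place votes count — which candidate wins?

First-place votes: Uma 7, Tomás 7, Omar 0, Grace 21.

Grace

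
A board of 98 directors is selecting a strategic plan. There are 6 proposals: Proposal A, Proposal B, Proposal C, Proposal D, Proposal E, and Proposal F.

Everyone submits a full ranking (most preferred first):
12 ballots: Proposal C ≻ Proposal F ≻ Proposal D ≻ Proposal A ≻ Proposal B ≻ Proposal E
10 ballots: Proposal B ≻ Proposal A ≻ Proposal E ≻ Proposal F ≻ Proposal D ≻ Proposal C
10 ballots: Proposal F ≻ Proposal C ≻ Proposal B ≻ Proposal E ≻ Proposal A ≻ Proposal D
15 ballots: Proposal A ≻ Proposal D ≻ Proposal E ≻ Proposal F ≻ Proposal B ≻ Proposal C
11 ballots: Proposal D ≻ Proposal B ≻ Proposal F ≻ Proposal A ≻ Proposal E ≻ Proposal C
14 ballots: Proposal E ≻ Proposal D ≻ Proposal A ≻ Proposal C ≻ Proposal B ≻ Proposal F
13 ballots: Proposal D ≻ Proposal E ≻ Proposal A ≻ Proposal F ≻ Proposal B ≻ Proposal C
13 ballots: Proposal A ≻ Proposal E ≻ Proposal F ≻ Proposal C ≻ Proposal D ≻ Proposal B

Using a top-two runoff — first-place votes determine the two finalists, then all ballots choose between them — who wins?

Proposal D

Round 1 first-place votes: Proposal A 28, Proposal B 10, Proposal C 12, Proposal D 24, Proposal E 14, Proposal F 10. Proposal A and Proposal D advance.
Runoff: Proposal A is ranked above Proposal D on 48 ballots, Proposal D above Proposal A on 50.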